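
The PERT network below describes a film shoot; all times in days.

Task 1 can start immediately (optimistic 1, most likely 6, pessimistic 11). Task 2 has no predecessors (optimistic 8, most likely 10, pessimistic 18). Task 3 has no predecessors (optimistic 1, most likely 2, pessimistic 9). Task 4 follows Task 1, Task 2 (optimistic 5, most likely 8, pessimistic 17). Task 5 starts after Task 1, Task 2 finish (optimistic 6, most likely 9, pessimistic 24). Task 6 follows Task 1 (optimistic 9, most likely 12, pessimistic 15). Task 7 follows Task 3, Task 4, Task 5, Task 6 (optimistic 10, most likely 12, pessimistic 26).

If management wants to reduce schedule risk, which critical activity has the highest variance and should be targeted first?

te_Task 1 = (1 + 4·6 + 11)/6 = 36/6 = 6; σ²_Task 1 = ((11−1)/6)² = 2.778
te_Task 2 = (8 + 4·10 + 18)/6 = 66/6 = 11; σ²_Task 2 = ((18−8)/6)² = 2.778
te_Task 3 = (1 + 4·2 + 9)/6 = 18/6 = 3; σ²_Task 3 = ((9−1)/6)² = 1.778
te_Task 4 = (5 + 4·8 + 17)/6 = 54/6 = 9; σ²_Task 4 = ((17−5)/6)² = 4.000
te_Task 5 = (6 + 4·9 + 24)/6 = 66/6 = 11; σ²_Task 5 = ((24−6)/6)² = 9.000
te_Task 6 = (9 + 4·12 + 15)/6 = 72/6 = 12; σ²_Task 6 = ((15−9)/6)² = 1.000
te_Task 7 = (10 + 4·12 + 26)/6 = 84/6 = 14; σ²_Task 7 = ((26−10)/6)² = 7.111

Forward pass:
ES_Task 1 = 0; EF_Task 1 = 6
ES_Task 2 = 0; EF_Task 2 = 11
ES_Task 3 = 0; EF_Task 3 = 3
ES_Task 4 = max(EF_Task 1=6, EF_Task 2=11) = 11; EF_Task 4 = 11+9 = 20
ES_Task 5 = max(EF_Task 1=6, EF_Task 2=11) = 11; EF_Task 5 = 11+11 = 22
ES_Task 6 = 6; EF_Task 6 = 6+12 = 18
ES_Task 7 = max(EF_Task 3=3, EF_Task 4=20, EF_Task 5=22, EF_Task 6=18) = 22; EF_Task 7 = 22+14 = 36
Expected project duration μ = 36 days. Critical path: Task 2 → Task 5 → Task 7.

Variances on critical path: σ²_Task 2=2.778, σ²_Task 5=9.000, σ²_Task 7=7.111.
Largest is σ²_Task 5 = 9.000.

Task 5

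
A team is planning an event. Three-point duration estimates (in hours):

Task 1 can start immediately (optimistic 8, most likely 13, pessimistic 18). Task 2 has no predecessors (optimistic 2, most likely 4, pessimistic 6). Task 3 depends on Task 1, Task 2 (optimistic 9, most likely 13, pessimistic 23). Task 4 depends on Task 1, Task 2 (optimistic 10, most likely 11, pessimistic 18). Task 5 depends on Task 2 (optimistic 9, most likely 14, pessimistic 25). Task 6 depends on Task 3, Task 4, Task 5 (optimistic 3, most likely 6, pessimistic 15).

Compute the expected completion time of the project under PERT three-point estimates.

34 hours

te_Task 1 = (8 + 4·13 + 18)/6 = 78/6 = 13
te_Task 2 = (2 + 4·4 + 6)/6 = 24/6 = 4
te_Task 3 = (9 + 4·13 + 23)/6 = 84/6 = 14
te_Task 4 = (10 + 4·11 + 18)/6 = 72/6 = 12
te_Task 5 = (9 + 4·14 + 25)/6 = 90/6 = 15
te_Task 6 = (3 + 4·6 + 15)/6 = 42/6 = 7

Forward pass:
ES_Task 1 = 0; EF_Task 1 = 13
ES_Task 2 = 0; EF_Task 2 = 4
ES_Task 3 = max(EF_Task 1=13, EF_Task 2=4) = 13; EF_Task 3 = 13+14 = 27
ES_Task 4 = max(EF_Task 1=13, EF_Task 2=4) = 13; EF_Task 4 = 13+12 = 25
ES_Task 5 = 4; EF_Task 5 = 4+15 = 19
ES_Task 6 = max(EF_Task 3=27, EF_Task 4=25, EF_Task 5=19) = 27; EF_Task 6 = 27+7 = 34
Expected project duration μ = 34 hours. Critical path: Task 1 → Task 3 → Task 6.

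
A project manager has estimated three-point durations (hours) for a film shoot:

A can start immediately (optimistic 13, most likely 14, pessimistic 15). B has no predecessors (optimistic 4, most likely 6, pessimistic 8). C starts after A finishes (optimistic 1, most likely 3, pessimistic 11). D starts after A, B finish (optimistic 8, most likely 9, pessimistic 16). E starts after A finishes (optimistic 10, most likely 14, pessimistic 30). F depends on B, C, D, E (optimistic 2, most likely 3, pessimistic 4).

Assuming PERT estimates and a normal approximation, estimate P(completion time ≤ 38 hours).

te_A = (13 + 4·14 + 15)/6 = 84/6 = 14; σ²_A = ((15−13)/6)² = 0.111
te_B = (4 + 4·6 + 8)/6 = 36/6 = 6; σ²_B = ((8−4)/6)² = 0.444
te_C = (1 + 4·3 + 11)/6 = 24/6 = 4; σ²_C = ((11−1)/6)² = 2.778
te_D = (8 + 4·9 + 16)/6 = 60/6 = 10; σ²_D = ((16−8)/6)² = 1.778
te_E = (10 + 4·14 + 30)/6 = 96/6 = 16; σ²_E = ((30−10)/6)² = 11.111
te_F = (2 + 4·3 + 4)/6 = 18/6 = 3; σ²_F = ((4−2)/6)² = 0.111

Forward pass:
ES_A = 0; EF_A = 14
ES_B = 0; EF_B = 6
ES_C = 14; EF_C = 14+4 = 18
ES_D = max(EF_A=14, EF_B=6) = 14; EF_D = 14+10 = 24
ES_E = 14; EF_E = 14+16 = 30
ES_F = max(EF_B=6, EF_C=18, EF_D=24, EF_E=30) = 30; EF_F = 30+3 = 33
Expected project duration μ = 33 hours. Critical path: A → E → F.

Variance along critical path = 0.111 + 11.111 + 0.111 = 11.333; σ = √11.333 = 3.367 hours.
Z = (38 − 33) / 3.367 = 1.485
P(T ≤ 38) = Φ(1.485) ≈ 0.931

0.931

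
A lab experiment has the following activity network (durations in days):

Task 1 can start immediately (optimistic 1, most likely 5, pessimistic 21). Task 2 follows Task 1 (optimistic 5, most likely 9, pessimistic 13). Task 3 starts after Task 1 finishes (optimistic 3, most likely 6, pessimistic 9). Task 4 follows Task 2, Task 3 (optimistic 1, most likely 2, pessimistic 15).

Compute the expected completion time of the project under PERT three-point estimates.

te_Task 1 = (1 + 4·5 + 21)/6 = 42/6 = 7
te_Task 2 = (5 + 4·9 + 13)/6 = 54/6 = 9
te_Task 3 = (3 + 4·6 + 9)/6 = 36/6 = 6
te_Task 4 = (1 + 4·2 + 15)/6 = 24/6 = 4

Forward pass:
ES_Task 1 = 0; EF_Task 1 = 7
ES_Task 2 = 7; EF_Task 2 = 7+9 = 16
ES_Task 3 = 7; EF_Task 3 = 7+6 = 13
ES_Task 4 = max(EF_Task 2=16, EF_Task 3=13) = 16; EF_Task 4 = 16+4 = 20
Expected project duration μ = 20 days. Critical path: Task 1 → Task 2 → Task 4.

20 days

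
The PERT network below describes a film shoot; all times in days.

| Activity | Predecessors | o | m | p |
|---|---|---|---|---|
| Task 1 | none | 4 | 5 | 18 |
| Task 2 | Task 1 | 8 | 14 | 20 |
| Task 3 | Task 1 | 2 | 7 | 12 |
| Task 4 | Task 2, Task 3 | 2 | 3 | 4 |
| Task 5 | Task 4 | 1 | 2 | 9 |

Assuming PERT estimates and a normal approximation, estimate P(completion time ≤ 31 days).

0.883

te_Task 1 = (4 + 4·5 + 18)/6 = 42/6 = 7; σ²_Task 1 = ((18−4)/6)² = 5.444
te_Task 2 = (8 + 4·14 + 20)/6 = 84/6 = 14; σ²_Task 2 = ((20−8)/6)² = 4.000
te_Task 3 = (2 + 4·7 + 12)/6 = 42/6 = 7; σ²_Task 3 = ((12−2)/6)² = 2.778
te_Task 4 = (2 + 4·3 + 4)/6 = 18/6 = 3; σ²_Task 4 = ((4−2)/6)² = 0.111
te_Task 5 = (1 + 4·2 + 9)/6 = 18/6 = 3; σ²_Task 5 = ((9−1)/6)² = 1.778

Forward pass:
ES_Task 1 = 0; EF_Task 1 = 7
ES_Task 2 = 7; EF_Task 2 = 7+14 = 21
ES_Task 3 = 7; EF_Task 3 = 7+7 = 14
ES_Task 4 = max(EF_Task 2=21, EF_Task 3=14) = 21; EF_Task 4 = 21+3 = 24
ES_Task 5 = 24; EF_Task 5 = 24+3 = 27
Expected project duration μ = 27 days. Critical path: Task 1 → Task 2 → Task 4 → Task 5.

Variance along critical path = 5.444 + 4.000 + 0.111 + 1.778 = 11.333; σ = √11.333 = 3.367 days.
Z = (31 − 27) / 3.367 = 1.188
P(T ≤ 31) = Φ(1.188) ≈ 0.883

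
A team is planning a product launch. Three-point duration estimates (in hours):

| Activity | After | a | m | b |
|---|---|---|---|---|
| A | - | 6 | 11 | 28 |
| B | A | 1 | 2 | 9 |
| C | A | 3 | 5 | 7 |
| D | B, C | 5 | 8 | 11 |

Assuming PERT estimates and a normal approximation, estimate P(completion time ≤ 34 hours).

te_A = (6 + 4·11 + 28)/6 = 78/6 = 13; σ²_A = ((28−6)/6)² = 13.444
te_B = (1 + 4·2 + 9)/6 = 18/6 = 3; σ²_B = ((9−1)/6)² = 1.778
te_C = (3 + 4·5 + 7)/6 = 30/6 = 5; σ²_C = ((7−3)/6)² = 0.444
te_D = (5 + 4·8 + 11)/6 = 48/6 = 8; σ²_D = ((11−5)/6)² = 1.000

Forward pass:
ES_A = 0; EF_A = 13
ES_B = 13; EF_B = 13+3 = 16
ES_C = 13; EF_C = 13+5 = 18
ES_D = max(EF_B=16, EF_C=18) = 18; EF_D = 18+8 = 26
Expected project duration μ = 26 hours. Critical path: A → C → D.

Variance along critical path = 13.444 + 0.444 + 1.000 = 14.889; σ = √14.889 = 3.859 hours.
Z = (34 − 26) / 3.859 = 2.073
P(T ≤ 34) = Φ(2.073) ≈ 0.981

0.981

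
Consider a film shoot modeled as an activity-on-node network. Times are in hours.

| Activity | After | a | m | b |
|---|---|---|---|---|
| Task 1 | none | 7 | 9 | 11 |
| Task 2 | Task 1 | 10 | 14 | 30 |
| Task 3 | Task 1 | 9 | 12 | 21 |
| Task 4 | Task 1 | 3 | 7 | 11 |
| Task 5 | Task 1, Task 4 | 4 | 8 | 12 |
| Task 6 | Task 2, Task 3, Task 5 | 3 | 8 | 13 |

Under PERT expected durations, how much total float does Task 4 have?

1 hours

te_Task 1 = (7 + 4·9 + 11)/6 = 54/6 = 9
te_Task 2 = (10 + 4·14 + 30)/6 = 96/6 = 16
te_Task 3 = (9 + 4·12 + 21)/6 = 78/6 = 13
te_Task 4 = (3 + 4·7 + 11)/6 = 42/6 = 7
te_Task 5 = (4 + 4·8 + 12)/6 = 48/6 = 8
te_Task 6 = (3 + 4·8 + 13)/6 = 48/6 = 8

Forward pass:
ES_Task 1 = 0; EF_Task 1 = 9
ES_Task 2 = 9; EF_Task 2 = 9+16 = 25
ES_Task 3 = 9; EF_Task 3 = 9+13 = 22
ES_Task 4 = 9; EF_Task 4 = 9+7 = 16
ES_Task 5 = max(EF_Task 1=9, EF_Task 4=16) = 16; EF_Task 5 = 16+8 = 24
ES_Task 6 = max(EF_Task 2=25, EF_Task 3=22, EF_Task 5=24) = 25; EF_Task 6 = 25+8 = 33
Expected project duration μ = 33 hours. Critical path: Task 1 → Task 2 → Task 6.

Backward pass:
LF_Task 6 = 33; LS_Task 6 = 33−8 = 25
LF_Task 5 = LS_Task 6 = 25; LS_Task 5 = 25−8 = 17
LF_Task 4 = LS_Task 5 = 17; LS_Task 4 = 17−7 = 10
LF_Task 3 = LS_Task 6 = 25; LS_Task 3 = 25−13 = 12
LF_Task 2 = LS_Task 6 = 25; LS_Task 2 = 25−16 = 9
LF_Task 1 = min(LS_Task 2=9, LS_Task 3=12, LS_Task 4=10, LS_Task 5=17) = 9; LS_Task 1 = 9−9 = 0
Slack_Task 4 = LS_Task 4 − ES_Task 4 = 10 − 9 = 1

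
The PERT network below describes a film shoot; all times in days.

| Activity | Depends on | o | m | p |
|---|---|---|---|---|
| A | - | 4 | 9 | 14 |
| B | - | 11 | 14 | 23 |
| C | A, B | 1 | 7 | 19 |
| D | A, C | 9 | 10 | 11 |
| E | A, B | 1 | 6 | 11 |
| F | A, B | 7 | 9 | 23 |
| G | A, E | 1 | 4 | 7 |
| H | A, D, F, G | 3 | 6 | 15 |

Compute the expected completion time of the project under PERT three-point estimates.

40 days

te_A = (4 + 4·9 + 14)/6 = 54/6 = 9
te_B = (11 + 4·14 + 23)/6 = 90/6 = 15
te_C = (1 + 4·7 + 19)/6 = 48/6 = 8
te_D = (9 + 4·10 + 11)/6 = 60/6 = 10
te_E = (1 + 4·6 + 11)/6 = 36/6 = 6
te_F = (7 + 4·9 + 23)/6 = 66/6 = 11
te_G = (1 + 4·4 + 7)/6 = 24/6 = 4
te_H = (3 + 4·6 + 15)/6 = 42/6 = 7

Forward pass:
ES_A = 0; EF_A = 9
ES_B = 0; EF_B = 15
ES_C = max(EF_A=9, EF_B=15) = 15; EF_C = 15+8 = 23
ES_D = max(EF_A=9, EF_C=23) = 23; EF_D = 23+10 = 33
ES_E = max(EF_A=9, EF_B=15) = 15; EF_E = 15+6 = 21
ES_F = max(EF_A=9, EF_B=15) = 15; EF_F = 15+11 = 26
ES_G = max(EF_A=9, EF_E=21) = 21; EF_G = 21+4 = 25
ES_H = max(EF_A=9, EF_D=33, EF_F=26, EF_G=25) = 33; EF_H = 33+7 = 40
Expected project duration μ = 40 days. Critical path: B → C → D → H.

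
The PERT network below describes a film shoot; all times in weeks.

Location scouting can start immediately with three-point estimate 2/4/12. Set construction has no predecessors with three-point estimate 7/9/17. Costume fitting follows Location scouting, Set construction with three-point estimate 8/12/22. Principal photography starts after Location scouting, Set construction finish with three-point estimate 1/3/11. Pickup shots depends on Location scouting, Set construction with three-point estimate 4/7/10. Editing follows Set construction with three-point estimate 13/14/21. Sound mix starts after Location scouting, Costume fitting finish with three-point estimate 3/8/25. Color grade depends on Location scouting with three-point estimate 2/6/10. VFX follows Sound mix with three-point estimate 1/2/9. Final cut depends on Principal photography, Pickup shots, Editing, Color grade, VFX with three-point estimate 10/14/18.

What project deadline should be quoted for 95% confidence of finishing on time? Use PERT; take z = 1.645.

58.3 weeks

te_Location scouting = (2 + 4·4 + 12)/6 = 30/6 = 5; σ²_Location scouting = ((12−2)/6)² = 2.778
te_Set construction = (7 + 4·9 + 17)/6 = 60/6 = 10; σ²_Set construction = ((17−7)/6)² = 2.778
te_Costume fitting = (8 + 4·12 + 22)/6 = 78/6 = 13; σ²_Costume fitting = ((22−8)/6)² = 5.444
te_Principal photography = (1 + 4·3 + 11)/6 = 24/6 = 4; σ²_Principal photography = ((11−1)/6)² = 2.778
te_Pickup shots = (4 + 4·7 + 10)/6 = 42/6 = 7; σ²_Pickup shots = ((10−4)/6)² = 1.000
te_Editing = (13 + 4·14 + 21)/6 = 90/6 = 15; σ²_Editing = ((21−13)/6)² = 1.778
te_Sound mix = (3 + 4·8 + 25)/6 = 60/6 = 10; σ²_Sound mix = ((25−3)/6)² = 13.444
te_Color grade = (2 + 4·6 + 10)/6 = 36/6 = 6; σ²_Color grade = ((10−2)/6)² = 1.778
te_VFX = (1 + 4·2 + 9)/6 = 18/6 = 3; σ²_VFX = ((9−1)/6)² = 1.778
te_Final cut = (10 + 4·14 + 18)/6 = 84/6 = 14; σ²_Final cut = ((18−10)/6)² = 1.778

Forward pass:
ES_Location scouting = 0; EF_Location scouting = 5
ES_Set construction = 0; EF_Set construction = 10
ES_Costume fitting = max(EF_Location scouting=5, EF_Set construction=10) = 10; EF_Costume fitting = 10+13 = 23
ES_Principal photography = max(EF_Location scouting=5, EF_Set construction=10) = 10; EF_Principal photography = 10+4 = 14
ES_Pickup shots = max(EF_Location scouting=5, EF_Set construction=10) = 10; EF_Pickup shots = 10+7 = 17
ES_Editing = 10; EF_Editing = 10+15 = 25
ES_Sound mix = max(EF_Location scouting=5, EF_Costume fitting=23) = 23; EF_Sound mix = 23+10 = 33
ES_Color grade = 5; EF_Color grade = 5+6 = 11
ES_VFX = 33; EF_VFX = 33+3 = 36
ES_Final cut = max(EF_Principal photography=14, EF_Pickup shots=17, EF_Editing=25, EF_Color grade=11, EF_VFX=36) = 36; EF_Final cut = 36+14 = 50
Expected project duration μ = 50 weeks. Critical path: Set construction → Costume fitting → Sound mix → VFX → Final cut.

Variance along critical path = 2.778 + 5.444 + 13.444 + 1.778 + 1.778 = 25.222; σ = 5.022 weeks.
D = μ + z·σ = 50 + 1.645·5.022 = 58.3 weeks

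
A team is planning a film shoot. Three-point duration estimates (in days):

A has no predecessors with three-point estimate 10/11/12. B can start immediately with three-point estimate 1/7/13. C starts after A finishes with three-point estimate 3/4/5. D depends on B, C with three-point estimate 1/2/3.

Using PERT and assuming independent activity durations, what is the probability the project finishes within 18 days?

te_A = (10 + 4·11 + 12)/6 = 66/6 = 11; σ²_A = ((12−10)/6)² = 0.111
te_B = (1 + 4·7 + 13)/6 = 42/6 = 7; σ²_B = ((13−1)/6)² = 4.000
te_C = (3 + 4·4 + 5)/6 = 24/6 = 4; σ²_C = ((5−3)/6)² = 0.111
te_D = (1 + 4·2 + 3)/6 = 12/6 = 2; σ²_D = ((3−1)/6)² = 0.111

Forward pass:
ES_A = 0; EF_A = 11
ES_B = 0; EF_B = 7
ES_C = 11; EF_C = 11+4 = 15
ES_D = max(EF_B=7, EF_C=15) = 15; EF_D = 15+2 = 17
Expected project duration μ = 17 days. Critical path: A → C → D.

Variance along critical path = 0.111 + 0.111 + 0.111 = 0.333; σ = √0.333 = 0.577 days.
Z = (18 − 17) / 0.577 = 1.732
P(T ≤ 18) = Φ(1.732) ≈ 0.958

0.958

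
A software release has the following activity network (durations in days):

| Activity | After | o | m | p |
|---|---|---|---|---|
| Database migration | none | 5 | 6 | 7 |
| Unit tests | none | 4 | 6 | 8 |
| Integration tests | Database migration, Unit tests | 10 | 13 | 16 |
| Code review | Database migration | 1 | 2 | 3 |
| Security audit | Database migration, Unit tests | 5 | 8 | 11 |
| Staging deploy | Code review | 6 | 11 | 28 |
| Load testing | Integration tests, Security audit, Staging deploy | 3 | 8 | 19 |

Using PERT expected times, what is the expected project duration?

30 days

te_Database migration = (5 + 4·6 + 7)/6 = 36/6 = 6
te_Unit tests = (4 + 4·6 + 8)/6 = 36/6 = 6
te_Integration tests = (10 + 4·13 + 16)/6 = 78/6 = 13
te_Code review = (1 + 4·2 + 3)/6 = 12/6 = 2
te_Security audit = (5 + 4·8 + 11)/6 = 48/6 = 8
te_Staging deploy = (6 + 4·11 + 28)/6 = 78/6 = 13
te_Load testing = (3 + 4·8 + 19)/6 = 54/6 = 9

Forward pass:
ES_Database migration = 0; EF_Database migration = 6
ES_Unit tests = 0; EF_Unit tests = 6
ES_Integration tests = max(EF_Database migration=6, EF_Unit tests=6) = 6; EF_Integration tests = 6+13 = 19
ES_Code review = 6; EF_Code review = 6+2 = 8
ES_Security audit = max(EF_Database migration=6, EF_Unit tests=6) = 6; EF_Security audit = 6+8 = 14
ES_Staging deploy = 8; EF_Staging deploy = 8+13 = 21
ES_Load testing = max(EF_Integration tests=19, EF_Security audit=14, EF_Staging deploy=21) = 21; EF_Load testing = 21+9 = 30
Expected project duration μ = 30 days. Critical path: Database migration → Code review → Staging deploy → Load testing.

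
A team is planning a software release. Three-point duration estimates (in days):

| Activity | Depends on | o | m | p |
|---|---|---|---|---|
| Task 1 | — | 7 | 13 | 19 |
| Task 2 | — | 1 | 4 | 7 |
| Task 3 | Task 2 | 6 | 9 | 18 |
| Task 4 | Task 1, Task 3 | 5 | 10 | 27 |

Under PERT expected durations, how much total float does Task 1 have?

1 days

te_Task 1 = (7 + 4·13 + 19)/6 = 78/6 = 13
te_Task 2 = (1 + 4·4 + 7)/6 = 24/6 = 4
te_Task 3 = (6 + 4·9 + 18)/6 = 60/6 = 10
te_Task 4 = (5 + 4·10 + 27)/6 = 72/6 = 12

Forward pass:
ES_Task 1 = 0; EF_Task 1 = 13
ES_Task 2 = 0; EF_Task 2 = 4
ES_Task 3 = 4; EF_Task 3 = 4+10 = 14
ES_Task 4 = max(EF_Task 1=13, EF_Task 3=14) = 14; EF_Task 4 = 14+12 = 26
Expected project duration μ = 26 days. Critical path: Task 2 → Task 3 → Task 4.

Backward pass:
LF_Task 4 = 26; LS_Task 4 = 26−12 = 14
LF_Task 3 = LS_Task 4 = 14; LS_Task 3 = 14−10 = 4
LF_Task 2 = LS_Task 3 = 4; LS_Task 2 = 4−4 = 0
LF_Task 1 = LS_Task 4 = 14; LS_Task 1 = 14−13 = 1
Slack_Task 1 = LS_Task 1 − ES_Task 1 = 1 − 0 = 1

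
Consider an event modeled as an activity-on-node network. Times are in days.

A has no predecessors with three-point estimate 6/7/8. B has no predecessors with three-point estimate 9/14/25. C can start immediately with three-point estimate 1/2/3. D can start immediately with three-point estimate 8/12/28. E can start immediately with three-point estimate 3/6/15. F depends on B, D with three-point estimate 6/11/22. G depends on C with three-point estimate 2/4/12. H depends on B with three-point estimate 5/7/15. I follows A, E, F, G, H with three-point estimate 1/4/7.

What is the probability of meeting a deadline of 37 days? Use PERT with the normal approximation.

0.938

te_A = (6 + 4·7 + 8)/6 = 42/6 = 7; σ²_A = ((8−6)/6)² = 0.111
te_B = (9 + 4·14 + 25)/6 = 90/6 = 15; σ²_B = ((25−9)/6)² = 7.111
te_C = (1 + 4·2 + 3)/6 = 12/6 = 2; σ²_C = ((3−1)/6)² = 0.111
te_D = (8 + 4·12 + 28)/6 = 84/6 = 14; σ²_D = ((28−8)/6)² = 11.111
te_E = (3 + 4·6 + 15)/6 = 42/6 = 7; σ²_E = ((15−3)/6)² = 4.000
te_F = (6 + 4·11 + 22)/6 = 72/6 = 12; σ²_F = ((22−6)/6)² = 7.111
te_G = (2 + 4·4 + 12)/6 = 30/6 = 5; σ²_G = ((12−2)/6)² = 2.778
te_H = (5 + 4·7 + 15)/6 = 48/6 = 8; σ²_H = ((15−5)/6)² = 2.778
te_I = (1 + 4·4 + 7)/6 = 24/6 = 4; σ²_I = ((7−1)/6)² = 1.000

Forward pass:
ES_A = 0; EF_A = 7
ES_B = 0; EF_B = 15
ES_C = 0; EF_C = 2
ES_D = 0; EF_D = 14
ES_E = 0; EF_E = 7
ES_F = max(EF_B=15, EF_D=14) = 15; EF_F = 15+12 = 27
ES_G = 2; EF_G = 2+5 = 7
ES_H = 15; EF_H = 15+8 = 23
ES_I = max(EF_A=7, EF_E=7, EF_F=27, EF_G=7, EF_H=23) = 27; EF_I = 27+4 = 31
Expected project duration μ = 31 days. Critical path: B → F → I.

Variance along critical path = 7.111 + 7.111 + 1.000 = 15.222; σ = √15.222 = 3.902 days.
Z = (37 − 31) / 3.902 = 1.538
P(T ≤ 37) = Φ(1.538) ≈ 0.938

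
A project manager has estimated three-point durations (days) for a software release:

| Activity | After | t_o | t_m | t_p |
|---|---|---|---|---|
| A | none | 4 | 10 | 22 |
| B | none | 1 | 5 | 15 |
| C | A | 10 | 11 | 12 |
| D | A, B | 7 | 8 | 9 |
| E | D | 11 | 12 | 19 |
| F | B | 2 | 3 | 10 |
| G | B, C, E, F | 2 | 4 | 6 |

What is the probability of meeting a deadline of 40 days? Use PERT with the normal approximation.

0.883

te_A = (4 + 4·10 + 22)/6 = 66/6 = 11; σ²_A = ((22−4)/6)² = 9.000
te_B = (1 + 4·5 + 15)/6 = 36/6 = 6; σ²_B = ((15−1)/6)² = 5.444
te_C = (10 + 4·11 + 12)/6 = 66/6 = 11; σ²_C = ((12−10)/6)² = 0.111
te_D = (7 + 4·8 + 9)/6 = 48/6 = 8; σ²_D = ((9−7)/6)² = 0.111
te_E = (11 + 4·12 + 19)/6 = 78/6 = 13; σ²_E = ((19−11)/6)² = 1.778
te_F = (2 + 4·3 + 10)/6 = 24/6 = 4; σ²_F = ((10−2)/6)² = 1.778
te_G = (2 + 4·4 + 6)/6 = 24/6 = 4; σ²_G = ((6−2)/6)² = 0.444

Forward pass:
ES_A = 0; EF_A = 11
ES_B = 0; EF_B = 6
ES_C = 11; EF_C = 11+11 = 22
ES_D = max(EF_A=11, EF_B=6) = 11; EF_D = 11+8 = 19
ES_E = 19; EF_E = 19+13 = 32
ES_F = 6; EF_F = 6+4 = 10
ES_G = max(EF_B=6, EF_C=22, EF_E=32, EF_F=10) = 32; EF_G = 32+4 = 36
Expected project duration μ = 36 days. Critical path: A → D → E → G.

Variance along critical path = 9.000 + 0.111 + 1.778 + 0.444 = 11.333; σ = √11.333 = 3.367 days.
Z = (40 − 36) / 3.367 = 1.188
P(T ≤ 40) = Φ(1.188) ≈ 0.883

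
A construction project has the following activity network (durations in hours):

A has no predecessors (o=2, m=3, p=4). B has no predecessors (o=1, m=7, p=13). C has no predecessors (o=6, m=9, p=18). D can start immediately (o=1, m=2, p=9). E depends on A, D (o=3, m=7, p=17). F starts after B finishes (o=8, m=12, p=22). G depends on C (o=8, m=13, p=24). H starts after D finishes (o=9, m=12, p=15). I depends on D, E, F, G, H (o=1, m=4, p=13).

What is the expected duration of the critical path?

29 hours

te_A = (2 + 4·3 + 4)/6 = 18/6 = 3
te_B = (1 + 4·7 + 13)/6 = 42/6 = 7
te_C = (6 + 4·9 + 18)/6 = 60/6 = 10
te_D = (1 + 4·2 + 9)/6 = 18/6 = 3
te_E = (3 + 4·7 + 17)/6 = 48/6 = 8
te_F = (8 + 4·12 + 22)/6 = 78/6 = 13
te_G = (8 + 4·13 + 24)/6 = 84/6 = 14
te_H = (9 + 4·12 + 15)/6 = 72/6 = 12
te_I = (1 + 4·4 + 13)/6 = 30/6 = 5

Forward pass:
ES_A = 0; EF_A = 3
ES_B = 0; EF_B = 7
ES_C = 0; EF_C = 10
ES_D = 0; EF_D = 3
ES_E = max(EF_A=3, EF_D=3) = 3; EF_E = 3+8 = 11
ES_F = 7; EF_F = 7+13 = 20
ES_G = 10; EF_G = 10+14 = 24
ES_H = 3; EF_H = 3+12 = 15
ES_I = max(EF_D=3, EF_E=11, EF_F=20, EF_G=24, EF_H=15) = 24; EF_I = 24+5 = 29
Expected project duration μ = 29 hours. Critical path: C → G → I.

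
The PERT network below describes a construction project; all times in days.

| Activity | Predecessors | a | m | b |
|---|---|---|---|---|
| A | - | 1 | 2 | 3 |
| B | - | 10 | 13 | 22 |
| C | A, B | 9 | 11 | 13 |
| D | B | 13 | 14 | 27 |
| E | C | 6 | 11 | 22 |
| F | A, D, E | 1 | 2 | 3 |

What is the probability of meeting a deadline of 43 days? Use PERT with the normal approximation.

0.879

te_A = (1 + 4·2 + 3)/6 = 12/6 = 2; σ²_A = ((3−1)/6)² = 0.111
te_B = (10 + 4·13 + 22)/6 = 84/6 = 14; σ²_B = ((22−10)/6)² = 4.000
te_C = (9 + 4·11 + 13)/6 = 66/6 = 11; σ²_C = ((13−9)/6)² = 0.444
te_D = (13 + 4·14 + 27)/6 = 96/6 = 16; σ²_D = ((27−13)/6)² = 5.444
te_E = (6 + 4·11 + 22)/6 = 72/6 = 12; σ²_E = ((22−6)/6)² = 7.111
te_F = (1 + 4·2 + 3)/6 = 12/6 = 2; σ²_F = ((3−1)/6)² = 0.111

Forward pass:
ES_A = 0; EF_A = 2
ES_B = 0; EF_B = 14
ES_C = max(EF_A=2, EF_B=14) = 14; EF_C = 14+11 = 25
ES_D = 14; EF_D = 14+16 = 30
ES_E = 25; EF_E = 25+12 = 37
ES_F = max(EF_A=2, EF_D=30, EF_E=37) = 37; EF_F = 37+2 = 39
Expected project duration μ = 39 days. Critical path: B → C → E → F.

Variance along critical path = 4.000 + 0.444 + 7.111 + 0.111 = 11.667; σ = √11.667 = 3.416 days.
Z = (43 − 39) / 3.416 = 1.171
P(T ≤ 43) = Φ(1.171) ≈ 0.879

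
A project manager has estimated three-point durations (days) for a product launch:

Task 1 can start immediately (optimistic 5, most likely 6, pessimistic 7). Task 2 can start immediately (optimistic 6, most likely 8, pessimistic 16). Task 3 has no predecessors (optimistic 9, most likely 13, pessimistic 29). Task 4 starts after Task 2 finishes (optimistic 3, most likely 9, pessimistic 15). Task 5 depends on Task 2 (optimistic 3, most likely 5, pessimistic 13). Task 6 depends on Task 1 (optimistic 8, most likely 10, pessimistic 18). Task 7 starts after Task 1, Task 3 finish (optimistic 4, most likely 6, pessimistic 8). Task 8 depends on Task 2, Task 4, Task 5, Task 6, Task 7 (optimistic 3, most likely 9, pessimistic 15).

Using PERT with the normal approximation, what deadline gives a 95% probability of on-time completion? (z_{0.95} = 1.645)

36.5 days

te_Task 1 = (5 + 4·6 + 7)/6 = 36/6 = 6; σ²_Task 1 = ((7−5)/6)² = 0.111
te_Task 2 = (6 + 4·8 + 16)/6 = 54/6 = 9; σ²_Task 2 = ((16−6)/6)² = 2.778
te_Task 3 = (9 + 4·13 + 29)/6 = 90/6 = 15; σ²_Task 3 = ((29−9)/6)² = 11.111
te_Task 4 = (3 + 4·9 + 15)/6 = 54/6 = 9; σ²_Task 4 = ((15−3)/6)² = 4.000
te_Task 5 = (3 + 4·5 + 13)/6 = 36/6 = 6; σ²_Task 5 = ((13−3)/6)² = 2.778
te_Task 6 = (8 + 4·10 + 18)/6 = 66/6 = 11; σ²_Task 6 = ((18−8)/6)² = 2.778
te_Task 7 = (4 + 4·6 + 8)/6 = 36/6 = 6; σ²_Task 7 = ((8−4)/6)² = 0.444
te_Task 8 = (3 + 4·9 + 15)/6 = 54/6 = 9; σ²_Task 8 = ((15−3)/6)² = 4.000

Forward pass:
ES_Task 1 = 0; EF_Task 1 = 6
ES_Task 2 = 0; EF_Task 2 = 9
ES_Task 3 = 0; EF_Task 3 = 15
ES_Task 4 = 9; EF_Task 4 = 9+9 = 18
ES_Task 5 = 9; EF_Task 5 = 9+6 = 15
ES_Task 6 = 6; EF_Task 6 = 6+11 = 17
ES_Task 7 = max(EF_Task 1=6, EF_Task 3=15) = 15; EF_Task 7 = 15+6 = 21
ES_Task 8 = max(EF_Task 2=9, EF_Task 4=18, EF_Task 5=15, EF_Task 6=17, EF_Task 7=21) = 21; EF_Task 8 = 21+9 = 30
Expected project duration μ = 30 days. Critical path: Task 3 → Task 7 → Task 8.

Variance along critical path = 11.111 + 0.444 + 4.000 = 15.556; σ = 3.944 days.
D = μ + z·σ = 30 + 1.645·3.944 = 36.5 days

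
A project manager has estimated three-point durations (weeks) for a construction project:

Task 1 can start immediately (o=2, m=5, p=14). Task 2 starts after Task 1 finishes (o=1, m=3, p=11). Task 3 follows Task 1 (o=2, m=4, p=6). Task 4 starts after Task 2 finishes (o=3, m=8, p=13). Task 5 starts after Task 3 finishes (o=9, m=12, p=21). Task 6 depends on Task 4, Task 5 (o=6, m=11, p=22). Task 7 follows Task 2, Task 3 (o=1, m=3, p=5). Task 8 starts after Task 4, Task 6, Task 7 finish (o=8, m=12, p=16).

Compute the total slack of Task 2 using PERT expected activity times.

5 weeks

te_Task 1 = (2 + 4·5 + 14)/6 = 36/6 = 6
te_Task 2 = (1 + 4·3 + 11)/6 = 24/6 = 4
te_Task 3 = (2 + 4·4 + 6)/6 = 24/6 = 4
te_Task 4 = (3 + 4·8 + 13)/6 = 48/6 = 8
te_Task 5 = (9 + 4·12 + 21)/6 = 78/6 = 13
te_Task 6 = (6 + 4·11 + 22)/6 = 72/6 = 12
te_Task 7 = (1 + 4·3 + 5)/6 = 18/6 = 3
te_Task 8 = (8 + 4·12 + 16)/6 = 72/6 = 12

Forward pass:
ES_Task 1 = 0; EF_Task 1 = 6
ES_Task 2 = 6; EF_Task 2 = 6+4 = 10
ES_Task 3 = 6; EF_Task 3 = 6+4 = 10
ES_Task 4 = 10; EF_Task 4 = 10+8 = 18
ES_Task 5 = 10; EF_Task 5 = 10+13 = 23
ES_Task 6 = max(EF_Task 4=18, EF_Task 5=23) = 23; EF_Task 6 = 23+12 = 35
ES_Task 7 = max(EF_Task 2=10, EF_Task 3=10) = 10; EF_Task 7 = 10+3 = 13
ES_Task 8 = max(EF_Task 4=18, EF_Task 6=35, EF_Task 7=13) = 35; EF_Task 8 = 35+12 = 47
Expected project duration μ = 47 weeks. Critical path: Task 1 → Task 3 → Task 5 → Task 6 → Task 8.

Backward pass:
LF_Task 8 = 47; LS_Task 8 = 47−12 = 35
LF_Task 7 = LS_Task 8 = 35; LS_Task 7 = 35−3 = 32
LF_Task 6 = LS_Task 8 = 35; LS_Task 6 = 35−12 = 23
LF_Task 5 = LS_Task 6 = 23; LS_Task 5 = 23−13 = 10
LF_Task 4 = min(LS_Task 6=23, LS_Task 8=35) = 23; LS_Task 4 = 23−8 = 15
LF_Task 3 = min(LS_Task 5=10, LS_Task 7=32) = 10; LS_Task 3 = 10−4 = 6
LF_Task 2 = min(LS_Task 4=15, LS_Task 7=32) = 15; LS_Task 2 = 15−4 = 11
LF_Task 1 = min(LS_Task 2=11, LS_Task 3=6) = 6; LS_Task 1 = 6−6 = 0
Slack_Task 2 = LS_Task 2 − ES_Task 2 = 11 − 6 = 5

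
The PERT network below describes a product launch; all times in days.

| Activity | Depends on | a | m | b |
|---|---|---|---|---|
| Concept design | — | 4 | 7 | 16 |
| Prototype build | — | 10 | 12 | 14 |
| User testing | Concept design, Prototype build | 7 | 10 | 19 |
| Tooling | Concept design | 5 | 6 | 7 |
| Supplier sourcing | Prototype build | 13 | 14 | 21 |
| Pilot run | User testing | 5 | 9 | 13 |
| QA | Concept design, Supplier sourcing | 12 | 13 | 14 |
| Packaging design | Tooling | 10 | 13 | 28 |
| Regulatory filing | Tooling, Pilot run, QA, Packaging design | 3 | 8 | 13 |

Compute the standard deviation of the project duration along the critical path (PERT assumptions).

te_Concept design = (4 + 4·7 + 16)/6 = 48/6 = 8; σ²_Concept design = ((16−4)/6)² = 4.000
te_Prototype build = (10 + 4·12 + 14)/6 = 72/6 = 12; σ²_Prototype build = ((14−10)/6)² = 0.444
te_User testing = (7 + 4·10 + 19)/6 = 66/6 = 11; σ²_User testing = ((19−7)/6)² = 4.000
te_Tooling = (5 + 4·6 + 7)/6 = 36/6 = 6; σ²_Tooling = ((7−5)/6)² = 0.111
te_Supplier sourcing = (13 + 4·14 + 21)/6 = 90/6 = 15; σ²_Supplier sourcing = ((21−13)/6)² = 1.778
te_Pilot run = (5 + 4·9 + 13)/6 = 54/6 = 9; σ²_Pilot run = ((13−5)/6)² = 1.778
te_QA = (12 + 4·13 + 14)/6 = 78/6 = 13; σ²_QA = ((14−12)/6)² = 0.111
te_Packaging design = (10 + 4·13 + 28)/6 = 90/6 = 15; σ²_Packaging design = ((28−10)/6)² = 9.000
te_Regulatory filing = (3 + 4·8 + 13)/6 = 48/6 = 8; σ²_Regulatory filing = ((13−3)/6)² = 2.778

Forward pass:
ES_Concept design = 0; EF_Concept design = 8
ES_Prototype build = 0; EF_Prototype build = 12
ES_User testing = max(EF_Concept design=8, EF_Prototype build=12) = 12; EF_User testing = 12+11 = 23
ES_Tooling = 8; EF_Tooling = 8+6 = 14
ES_Supplier sourcing = 12; EF_Supplier sourcing = 12+15 = 27
ES_Pilot run = 23; EF_Pilot run = 23+9 = 32
ES_QA = max(EF_Concept design=8, EF_Supplier sourcing=27) = 27; EF_QA = 27+13 = 40
ES_Packaging design = 14; EF_Packaging design = 14+15 = 29
ES_Regulatory filing = max(EF_Tooling=14, EF_Pilot run=32, EF_QA=40, EF_Packaging design=29) = 40; EF_Regulatory filing = 40+8 = 48
Expected project duration μ = 48 days. Critical path: Prototype build → Supplier sourcing → QA → Regulatory filing.

Variance along critical path = 0.444 + 1.778 + 0.111 + 2.778 = 5.111
σ = √5.111 = 2.261 days

2.26 days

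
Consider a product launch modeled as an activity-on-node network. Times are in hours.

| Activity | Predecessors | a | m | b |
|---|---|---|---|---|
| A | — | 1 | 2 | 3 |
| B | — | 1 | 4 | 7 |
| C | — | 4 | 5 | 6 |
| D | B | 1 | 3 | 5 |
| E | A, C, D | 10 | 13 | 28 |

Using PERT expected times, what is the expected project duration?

22 hours

te_A = (1 + 4·2 + 3)/6 = 12/6 = 2
te_B = (1 + 4·4 + 7)/6 = 24/6 = 4
te_C = (4 + 4·5 + 6)/6 = 30/6 = 5
te_D = (1 + 4·3 + 5)/6 = 18/6 = 3
te_E = (10 + 4·13 + 28)/6 = 90/6 = 15

Forward pass:
ES_A = 0; EF_A = 2
ES_B = 0; EF_B = 4
ES_C = 0; EF_C = 5
ES_D = 4; EF_D = 4+3 = 7
ES_E = max(EF_A=2, EF_C=5, EF_D=7) = 7; EF_E = 7+15 = 22
Expected project duration μ = 22 hours. Critical path: B → D → E.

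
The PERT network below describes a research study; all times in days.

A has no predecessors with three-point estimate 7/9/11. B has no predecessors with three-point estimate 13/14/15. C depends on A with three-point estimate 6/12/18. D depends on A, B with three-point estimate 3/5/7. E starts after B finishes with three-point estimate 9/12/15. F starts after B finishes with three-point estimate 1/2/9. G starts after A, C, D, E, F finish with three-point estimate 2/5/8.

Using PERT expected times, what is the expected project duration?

31 days

te_A = (7 + 4·9 + 11)/6 = 54/6 = 9
te_B = (13 + 4·14 + 15)/6 = 84/6 = 14
te_C = (6 + 4·12 + 18)/6 = 72/6 = 12
te_D = (3 + 4·5 + 7)/6 = 30/6 = 5
te_E = (9 + 4·12 + 15)/6 = 72/6 = 12
te_F = (1 + 4·2 + 9)/6 = 18/6 = 3
te_G = (2 + 4·5 + 8)/6 = 30/6 = 5

Forward pass:
ES_A = 0; EF_A = 9
ES_B = 0; EF_B = 14
ES_C = 9; EF_C = 9+12 = 21
ES_D = max(EF_A=9, EF_B=14) = 14; EF_D = 14+5 = 19
ES_E = 14; EF_E = 14+12 = 26
ES_F = 14; EF_F = 14+3 = 17
ES_G = max(EF_A=9, EF_C=21, EF_D=19, EF_E=26, EF_F=17) = 26; EF_G = 26+5 = 31
Expected project duration μ = 31 days. Critical path: B → E → G.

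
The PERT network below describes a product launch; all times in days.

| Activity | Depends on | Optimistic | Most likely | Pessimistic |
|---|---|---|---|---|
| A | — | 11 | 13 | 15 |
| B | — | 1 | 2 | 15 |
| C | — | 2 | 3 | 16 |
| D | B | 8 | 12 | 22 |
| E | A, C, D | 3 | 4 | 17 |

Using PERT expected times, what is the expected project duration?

23 days

te_A = (11 + 4·13 + 15)/6 = 78/6 = 13
te_B = (1 + 4·2 + 15)/6 = 24/6 = 4
te_C = (2 + 4·3 + 16)/6 = 30/6 = 5
te_D = (8 + 4·12 + 22)/6 = 78/6 = 13
te_E = (3 + 4·4 + 17)/6 = 36/6 = 6

Forward pass:
ES_A = 0; EF_A = 13
ES_B = 0; EF_B = 4
ES_C = 0; EF_C = 5
ES_D = 4; EF_D = 4+13 = 17
ES_E = max(EF_A=13, EF_C=5, EF_D=17) = 17; EF_E = 17+6 = 23
Expected project duration μ = 23 days. Critical path: B → D → E.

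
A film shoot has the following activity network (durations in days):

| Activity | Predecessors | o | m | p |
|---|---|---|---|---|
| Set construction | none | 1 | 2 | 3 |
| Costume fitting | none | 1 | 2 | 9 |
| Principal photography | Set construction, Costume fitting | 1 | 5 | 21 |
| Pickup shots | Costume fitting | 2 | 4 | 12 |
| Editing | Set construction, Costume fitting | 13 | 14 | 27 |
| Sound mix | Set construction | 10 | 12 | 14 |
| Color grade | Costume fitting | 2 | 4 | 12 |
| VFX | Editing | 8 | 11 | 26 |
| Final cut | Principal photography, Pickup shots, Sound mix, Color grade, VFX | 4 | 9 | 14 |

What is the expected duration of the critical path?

41 days

te_Set construction = (1 + 4·2 + 3)/6 = 12/6 = 2
te_Costume fitting = (1 + 4·2 + 9)/6 = 18/6 = 3
te_Principal photography = (1 + 4·5 + 21)/6 = 42/6 = 7
te_Pickup shots = (2 + 4·4 + 12)/6 = 30/6 = 5
te_Editing = (13 + 4·14 + 27)/6 = 96/6 = 16
te_Sound mix = (10 + 4·12 + 14)/6 = 72/6 = 12
te_Color grade = (2 + 4·4 + 12)/6 = 30/6 = 5
te_VFX = (8 + 4·11 + 26)/6 = 78/6 = 13
te_Final cut = (4 + 4·9 + 14)/6 = 54/6 = 9

Forward pass:
ES_Set construction = 0; EF_Set construction = 2
ES_Costume fitting = 0; EF_Costume fitting = 3
ES_Principal photography = max(EF_Set construction=2, EF_Costume fitting=3) = 3; EF_Principal photography = 3+7 = 10
ES_Pickup shots = 3; EF_Pickup shots = 3+5 = 8
ES_Editing = max(EF_Set construction=2, EF_Costume fitting=3) = 3; EF_Editing = 3+16 = 19
ES_Sound mix = 2; EF_Sound mix = 2+12 = 14
ES_Color grade = 3; EF_Color grade = 3+5 = 8
ES_VFX = 19; EF_VFX = 19+13 = 32
ES_Final cut = max(EF_Principal photography=10, EF_Pickup shots=8, EF_Sound mix=14, EF_Color grade=8, EF_VFX=32) = 32; EF_Final cut = 32+9 = 41
Expected project duration μ = 41 days. Critical path: Costume fitting → Editing → VFX → Final cut.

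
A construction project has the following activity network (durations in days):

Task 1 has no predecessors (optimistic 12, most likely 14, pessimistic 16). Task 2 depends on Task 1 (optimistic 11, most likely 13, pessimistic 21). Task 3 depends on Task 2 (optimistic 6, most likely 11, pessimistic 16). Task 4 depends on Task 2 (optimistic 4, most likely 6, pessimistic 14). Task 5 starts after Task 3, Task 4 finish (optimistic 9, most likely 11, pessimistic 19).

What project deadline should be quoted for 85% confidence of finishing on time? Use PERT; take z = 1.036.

te_Task 1 = (12 + 4·14 + 16)/6 = 84/6 = 14; σ²_Task 1 = ((16−12)/6)² = 0.444
te_Task 2 = (11 + 4·13 + 21)/6 = 84/6 = 14; σ²_Task 2 = ((21−11)/6)² = 2.778
te_Task 3 = (6 + 4·11 + 16)/6 = 66/6 = 11; σ²_Task 3 = ((16−6)/6)² = 2.778
te_Task 4 = (4 + 4·6 + 14)/6 = 42/6 = 7; σ²_Task 4 = ((14−4)/6)² = 2.778
te_Task 5 = (9 + 4·11 + 19)/6 = 72/6 = 12; σ²_Task 5 = ((19−9)/6)² = 2.778

Forward pass:
ES_Task 1 = 0; EF_Task 1 = 14
ES_Task 2 = 14; EF_Task 2 = 14+14 = 28
ES_Task 3 = 28; EF_Task 3 = 28+11 = 39
ES_Task 4 = 28; EF_Task 4 = 28+7 = 35
ES_Task 5 = max(EF_Task 3=39, EF_Task 4=35) = 39; EF_Task 5 = 39+12 = 51
Expected project duration μ = 51 days. Critical path: Task 1 → Task 2 → Task 3 → Task 5.

Variance along critical path = 0.444 + 2.778 + 2.778 + 2.778 = 8.778; σ = 2.963 days.
D = μ + z·σ = 51 + 1.036·2.963 = 54.1 days

54.1 days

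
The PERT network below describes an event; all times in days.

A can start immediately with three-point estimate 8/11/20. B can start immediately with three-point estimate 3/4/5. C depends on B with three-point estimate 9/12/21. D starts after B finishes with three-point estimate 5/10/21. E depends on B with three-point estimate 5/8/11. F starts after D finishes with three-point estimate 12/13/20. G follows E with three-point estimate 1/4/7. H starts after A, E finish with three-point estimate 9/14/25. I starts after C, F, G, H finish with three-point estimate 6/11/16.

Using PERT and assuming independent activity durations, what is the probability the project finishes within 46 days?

te_A = (8 + 4·11 + 20)/6 = 72/6 = 12; σ²_A = ((20−8)/6)² = 4.000
te_B = (3 + 4·4 + 5)/6 = 24/6 = 4; σ²_B = ((5−3)/6)² = 0.111
te_C = (9 + 4·12 + 21)/6 = 78/6 = 13; σ²_C = ((21−9)/6)² = 4.000
te_D = (5 + 4·10 + 21)/6 = 66/6 = 11; σ²_D = ((21−5)/6)² = 7.111
te_E = (5 + 4·8 + 11)/6 = 48/6 = 8; σ²_E = ((11−5)/6)² = 1.000
te_F = (12 + 4·13 + 20)/6 = 84/6 = 14; σ²_F = ((20−12)/6)² = 1.778
te_G = (1 + 4·4 + 7)/6 = 24/6 = 4; σ²_G = ((7−1)/6)² = 1.000
te_H = (9 + 4·14 + 25)/6 = 90/6 = 15; σ²_H = ((25−9)/6)² = 7.111
te_I = (6 + 4·11 + 16)/6 = 66/6 = 11; σ²_I = ((16−6)/6)² = 2.778

Forward pass:
ES_A = 0; EF_A = 12
ES_B = 0; EF_B = 4
ES_C = 4; EF_C = 4+13 = 17
ES_D = 4; EF_D = 4+11 = 15
ES_E = 4; EF_E = 4+8 = 12
ES_F = 15; EF_F = 15+14 = 29
ES_G = 12; EF_G = 12+4 = 16
ES_H = max(EF_A=12, EF_E=12) = 12; EF_H = 12+15 = 27
ES_I = max(EF_C=17, EF_F=29, EF_G=16, EF_H=27) = 29; EF_I = 29+11 = 40
Expected project duration μ = 40 days. Critical path: B → D → F → I.

Variance along critical path = 0.111 + 7.111 + 1.778 + 2.778 = 11.778; σ = √11.778 = 3.432 days.
Z = (46 − 40) / 3.432 = 1.748
P(T ≤ 46) = Φ(1.748) ≈ 0.960

0.960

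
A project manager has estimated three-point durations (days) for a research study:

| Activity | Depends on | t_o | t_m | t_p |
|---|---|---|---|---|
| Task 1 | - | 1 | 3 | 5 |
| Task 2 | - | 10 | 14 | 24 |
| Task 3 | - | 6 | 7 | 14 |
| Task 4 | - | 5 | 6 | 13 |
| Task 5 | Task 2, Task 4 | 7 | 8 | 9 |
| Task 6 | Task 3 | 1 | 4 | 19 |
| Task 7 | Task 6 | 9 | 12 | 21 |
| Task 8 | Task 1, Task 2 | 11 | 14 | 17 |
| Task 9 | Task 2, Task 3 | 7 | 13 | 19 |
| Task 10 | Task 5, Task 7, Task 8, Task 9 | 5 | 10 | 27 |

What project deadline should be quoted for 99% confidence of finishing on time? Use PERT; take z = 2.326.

te_Task 1 = (1 + 4·3 + 5)/6 = 18/6 = 3; σ²_Task 1 = ((5−1)/6)² = 0.444
te_Task 2 = (10 + 4·14 + 24)/6 = 90/6 = 15; σ²_Task 2 = ((24−10)/6)² = 5.444
te_Task 3 = (6 + 4·7 + 14)/6 = 48/6 = 8; σ²_Task 3 = ((14−6)/6)² = 1.778
te_Task 4 = (5 + 4·6 + 13)/6 = 42/6 = 7; σ²_Task 4 = ((13−5)/6)² = 1.778
te_Task 5 = (7 + 4·8 + 9)/6 = 48/6 = 8; σ²_Task 5 = ((9−7)/6)² = 0.111
te_Task 6 = (1 + 4·4 + 19)/6 = 36/6 = 6; σ²_Task 6 = ((19−1)/6)² = 9.000
te_Task 7 = (9 + 4·12 + 21)/6 = 78/6 = 13; σ²_Task 7 = ((21−9)/6)² = 4.000
te_Task 8 = (11 + 4·14 + 17)/6 = 84/6 = 14; σ²_Task 8 = ((17−11)/6)² = 1.000
te_Task 9 = (7 + 4·13 + 19)/6 = 78/6 = 13; σ²_Task 9 = ((19−7)/6)² = 4.000
te_Task 10 = (5 + 4·10 + 27)/6 = 72/6 = 12; σ²_Task 10 = ((27−5)/6)² = 13.444

Forward pass:
ES_Task 1 = 0; EF_Task 1 = 3
ES_Task 2 = 0; EF_Task 2 = 15
ES_Task 3 = 0; EF_Task 3 = 8
ES_Task 4 = 0; EF_Task 4 = 7
ES_Task 5 = max(EF_Task 2=15, EF_Task 4=7) = 15; EF_Task 5 = 15+8 = 23
ES_Task 6 = 8; EF_Task 6 = 8+6 = 14
ES_Task 7 = 14; EF_Task 7 = 14+13 = 27
ES_Task 8 = max(EF_Task 1=3, EF_Task 2=15) = 15; EF_Task 8 = 15+14 = 29
ES_Task 9 = max(EF_Task 2=15, EF_Task 3=8) = 15; EF_Task 9 = 15+13 = 28
ES_Task 10 = max(EF_Task 5=23, EF_Task 7=27, EF_Task 8=29, EF_Task 9=28) = 29; EF_Task 10 = 29+12 = 41
Expected project duration μ = 41 days. Critical path: Task 2 → Task 8 → Task 10.

Variance along critical path = 5.444 + 1.000 + 13.444 = 19.889; σ = 4.460 days.
D = μ + z·σ = 41 + 2.326·4.460 = 51.4 days

51.4 days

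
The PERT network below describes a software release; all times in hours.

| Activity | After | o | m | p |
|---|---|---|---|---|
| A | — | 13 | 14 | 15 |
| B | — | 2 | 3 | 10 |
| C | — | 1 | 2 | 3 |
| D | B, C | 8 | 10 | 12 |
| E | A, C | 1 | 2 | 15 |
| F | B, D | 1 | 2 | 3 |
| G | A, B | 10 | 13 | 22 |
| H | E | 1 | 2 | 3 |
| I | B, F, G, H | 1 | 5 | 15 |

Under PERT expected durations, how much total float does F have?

te_A = (13 + 4·14 + 15)/6 = 84/6 = 14
te_B = (2 + 4·3 + 10)/6 = 24/6 = 4
te_C = (1 + 4·2 + 3)/6 = 12/6 = 2
te_D = (8 + 4·10 + 12)/6 = 60/6 = 10
te_E = (1 + 4·2 + 15)/6 = 24/6 = 4
te_F = (1 + 4·2 + 3)/6 = 12/6 = 2
te_G = (10 + 4·13 + 22)/6 = 84/6 = 14
te_H = (1 + 4·2 + 3)/6 = 12/6 = 2
te_I = (1 + 4·5 + 15)/6 = 36/6 = 6

Forward pass:
ES_A = 0; EF_A = 14
ES_B = 0; EF_B = 4
ES_C = 0; EF_C = 2
ES_D = max(EF_B=4, EF_C=2) = 4; EF_D = 4+10 = 14
ES_E = max(EF_A=14, EF_C=2) = 14; EF_E = 14+4 = 18
ES_F = max(EF_B=4, EF_D=14) = 14; EF_F = 14+2 = 16
ES_G = max(EF_A=14, EF_B=4) = 14; EF_G = 14+14 = 28
ES_H = 18; EF_H = 18+2 = 20
ES_I = max(EF_B=4, EF_F=16, EF_G=28, EF_H=20) = 28; EF_I = 28+6 = 34
Expected project duration μ = 34 hours. Critical path: A → G → I.

Backward pass:
LF_I = 34; LS_I = 34−6 = 28
LF_H = LS_I = 28; LS_H = 28−2 = 26
LF_G = LS_I = 28; LS_G = 28−14 = 14
LF_F = LS_I = 28; LS_F = 28−2 = 26
LF_E = LS_H = 26; LS_E = 26−4 = 22
LF_D = LS_F = 26; LS_D = 26−10 = 16
LF_C = min(LS_D=16, LS_E=22) = 16; LS_C = 16−2 = 14
LF_B = min(LS_D=16, LS_F=26, LS_G=14, LS_I=28) = 14; LS_B = 14−4 = 10
LF_A = min(LS_E=22, LS_G=14) = 14; LS_A = 14−14 = 0
Slack_F = LS_F − ES_F = 26 − 14 = 12

12 hours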